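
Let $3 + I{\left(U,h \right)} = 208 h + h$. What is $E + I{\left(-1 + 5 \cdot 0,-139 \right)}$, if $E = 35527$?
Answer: $6473$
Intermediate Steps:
$I{\left(U,h \right)} = -3 + 209 h$ ($I{\left(U,h \right)} = -3 + \left(208 h + h\right) = -3 + 209 h$)
$E + I{\left(-1 + 5 \cdot 0,-139 \right)} = 35527 + \left(-3 + 209 \left(-139\right)\right) = 35527 - 29054 = 6473$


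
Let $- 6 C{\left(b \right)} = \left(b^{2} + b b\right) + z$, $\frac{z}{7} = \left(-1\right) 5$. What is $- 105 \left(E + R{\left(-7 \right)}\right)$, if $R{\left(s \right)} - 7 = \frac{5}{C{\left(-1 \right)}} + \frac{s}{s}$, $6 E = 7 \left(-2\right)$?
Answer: $- \frac{7595}{11} \approx -690.45$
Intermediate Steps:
$z = -35$ ($z = 7 \left(\left(-1\right) 5\right) = 7 \left(-5\right) = -35$)
$E = - \frac{7}{3}$ ($E = \frac{7 \left(-2\right)}{6} = \frac{1}{6} \left(-14\right) = - \frac{7}{3} \approx -2.3333$)
$C{\left(b \right)} = \frac{35}{6} - \frac{b^{2}}{3}$ ($C{\left(b \right)} = - \frac{\left(b^{2} + b b\right) - 35}{6} = - \frac{\left(b^{2} + b^{2}\right) - 35}{6} = - \frac{2 b^{2} - 35}{6} = - \frac{-35 + 2 b^{2}}{6} = \frac{35}{6} - \frac{b^{2}}{3}$)
$R{\left(s \right)} = \frac{98}{11}$ ($R{\left(s \right)} = 7 + \left(\frac{5}{\frac{35}{6} - \frac{\left(-1\right)^{2}}{3}} + \frac{s}{s}\right) = 7 + \left(\frac{5}{\frac{35}{6} - \frac{1}{3}} + 1\right) = 7 + \left(\frac{5}{\frac{11}{2}} + 1\right) = 7 + \left(5 \cdot \frac{2}{11} + 1\right) = 7 + \left(\frac{10}{11} + 1\right) = 7 + \frac{21}{11} = \frac{98}{11}$)
$- 105 \left(E + R{\left(-7 \right)}\right) = - 105 \left(- \frac{7}{3} + \frac{98}{11}\right) = \left(-105\right) \frac{217}{33} = - \frac{7595}{11}$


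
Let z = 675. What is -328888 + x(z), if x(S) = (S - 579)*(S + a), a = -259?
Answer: -288952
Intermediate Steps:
x(S) = (-579 + S)*(-259 + S) (x(S) = (S - 579)*(S - 259) = (-579 + S)*(-259 + S))
-328888 + x(z) = -328888 + (149961 + 675² - 838*675) = -328888 + (149961 + 455625 - 565650) = -328888 + 39936 = -288952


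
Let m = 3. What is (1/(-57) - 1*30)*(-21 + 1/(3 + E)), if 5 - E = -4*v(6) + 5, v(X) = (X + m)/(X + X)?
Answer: 213875/342 ≈ 625.37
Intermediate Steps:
v(X) = (3 + X)/(2*X) (v(X) = (X + 3)/(X + X) = (3 + X)/((2*X)) = (3 + X)*(1/(2*X)) = (3 + X)/(2*X))
E = 3 (E = 5 - (-2*(3 + 6)/6 + 5) = 5 - (-2*9/6 + 5) = 5 - (-4*3/4 + 5) = 5 - (-3 + 5) = 5 - 1*2 = 5 - 2 = 3)
(1/(-57) - 1*30)*(-21 + 1/(3 + E)) = (1/(-57) - 1*30)*(-21 + 1/(3 + 3)) = (-1/57 - 30)*(-21 + 1/6) = -1711*(-21 + 1/6)/57 = -1711/57*(-125/6) = 213875/342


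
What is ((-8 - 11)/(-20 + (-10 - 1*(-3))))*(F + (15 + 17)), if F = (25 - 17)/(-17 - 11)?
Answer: 1406/63 ≈ 22.317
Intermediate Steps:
F = -2/7 (F = 8/(-28) = 8*(-1/28) = -2/7 ≈ -0.28571)
((-8 - 11)/(-20 + (-10 - 1*(-3))))*(F + (15 + 17)) = ((-8 - 11)/(-20 + (-10 - 1*(-3))))*(-2/7 + (15 + 17)) = (-19/(-20 + (-10 + 3)))*(-2/7 + 32) = -19/(-20 - 7)*(222/7) = -19/(-27)*(222/7) = -19*(-1/27)*(222/7) = (19/27)*(222/7) = 1406/63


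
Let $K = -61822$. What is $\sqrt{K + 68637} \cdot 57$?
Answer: $57 \sqrt{6815} \approx 4705.5$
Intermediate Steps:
$\sqrt{K + 68637} \cdot 57 = \sqrt{-61822 + 68637} \cdot 57 = \sqrt{6815} \cdot 57 = 57 \sqrt{6815}$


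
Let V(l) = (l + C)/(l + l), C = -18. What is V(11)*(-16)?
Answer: 56/11 ≈ 5.0909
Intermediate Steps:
V(l) = (-18 + l)/(2*l) (V(l) = (l - 18)/(l + l) = (-18 + l)/((2*l)) = (-18 + l)*(1/(2*l)) = (-18 + l)/(2*l))
V(11)*(-16) = ((1/2)*(-18 + 11)/11)*(-16) = ((1/2)*(1/11)*(-7))*(-16) = -7/22*(-16) = 56/11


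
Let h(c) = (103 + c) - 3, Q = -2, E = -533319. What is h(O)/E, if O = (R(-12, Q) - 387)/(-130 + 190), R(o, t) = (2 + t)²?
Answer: -1871/10666380 ≈ -0.00017541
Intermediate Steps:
O = -129/20 (O = ((2 - 2)² - 387)/(-130 + 190) = (0² - 387)/60 = (0 - 387)*(1/60) = -387*1/60 = -129/20 ≈ -6.4500)
h(c) = 100 + c
h(O)/E = (100 - 129/20)/(-533319) = (1871/20)*(-1/533319) = -1871/10666380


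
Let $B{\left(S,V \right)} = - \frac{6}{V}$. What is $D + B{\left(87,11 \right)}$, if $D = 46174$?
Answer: $\frac{507908}{11} \approx 46173.0$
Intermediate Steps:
$D + B{\left(87,11 \right)} = 46174 - \frac{6}{11} = \frac{507908}{11}$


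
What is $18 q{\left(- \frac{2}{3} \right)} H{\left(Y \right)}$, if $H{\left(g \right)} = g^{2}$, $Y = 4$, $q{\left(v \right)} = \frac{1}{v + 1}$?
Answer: $864$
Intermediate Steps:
$q{\left(v \right)} = \frac{1}{1 + v}$
$18 q{\left(- \frac{2}{3} \right)} H{\left(Y \right)} = \frac{18}{1 - \frac{2}{3}} \cdot 4^{2} = \frac{18}{1 - \frac{2}{3}} \cdot 16 = 18 \frac{1}{\frac{1}{3}} \cdot 16 = 18 \cdot 3 \cdot 16 = 54 \cdot 16 = 864$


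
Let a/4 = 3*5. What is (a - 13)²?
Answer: 2209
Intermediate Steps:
a = 60 (a = 4*(3*5) = 4*15 = 60)
(a - 13)² = (60 - 13)² = 47² = 2209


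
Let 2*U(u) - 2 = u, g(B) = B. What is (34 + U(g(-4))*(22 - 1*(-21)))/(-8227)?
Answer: 9/8227 ≈ 0.0010940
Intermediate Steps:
U(u) = 1 + u/2
(34 + U(g(-4))*(22 - 1*(-21)))/(-8227) = (34 + (1 + (½)*(-4))*(22 - 1*(-21)))/(-8227) = (34 + (1 - 2)*(22 + 21))*(-1/8227) = (34 - 1*43)*(-1/8227) = (34 - 43)*(-1/8227) = -9*(-1/8227) = 9/8227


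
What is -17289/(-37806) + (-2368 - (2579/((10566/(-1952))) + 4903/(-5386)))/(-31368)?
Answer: 2910862582272487/5623973539316784 ≈ 0.51758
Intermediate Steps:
-17289/(-37806) + (-2368 - (2579/((10566/(-1952))) + 4903/(-5386)))/(-31368) = -17289*(-1/37806) + (-2368 - (2579/((10566*(-1/1952))) + 4903*(-1/5386)))*(-1/31368) = 5763/12602 + (-2368 - (2579/(-5283/976) - 4903/5386))*(-1/31368) = 5763/12602 + (-2368 - (2579*(-976/5283) - 4903/5386))*(-1/31368) = 5763/12602 + (-2368 - (-2517104/5283 - 4903/5386))*(-1/31368) = 5763/12602 + (-2368 - 1*(-13583024693/28454238))*(-1/31368) = 5763/12602 + (-2368 + 13583024693/28454238)*(-1/31368) = 5763/12602 - 53796610891/28454238*(-1/31368) = 5763/12602 + 53796610891/892552537584 = 2910862582272487/5623973539316784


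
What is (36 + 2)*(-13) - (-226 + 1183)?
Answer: -1451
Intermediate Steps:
(36 + 2)*(-13) - (-226 + 1183) = 38*(-13) - 1*957 = -494 - 957 = -1451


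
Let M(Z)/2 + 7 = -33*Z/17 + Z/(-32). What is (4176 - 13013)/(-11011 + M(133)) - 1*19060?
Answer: -59874757876/3141509 ≈ -19059.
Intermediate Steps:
M(Z) = -14 - 1073*Z/272 (M(Z) = -14 + 2*(-33*Z/17 + Z/(-32)) = -14 + 2*(-33*Z*(1/17) + Z*(-1/32)) = -14 + 2*(-33*Z/17 - Z/32) = -14 + 2*(-1073*Z/544) = -14 - 1073*Z/272)
(4176 - 13013)/(-11011 + M(133)) - 1*19060 = (4176 - 13013)/(-11011 + (-14 - 1073/272*133)) - 1*19060 = -8837/(-11011 + (-14 - 142709/272)) - 19060 = -8837/(-11011 - 146517/272) - 19060 = -8837/(-3141509/272) - 19060 = -8837*(-272/3141509) - 19060 = 2403664/3141509 - 19060 = -59874757876/3141509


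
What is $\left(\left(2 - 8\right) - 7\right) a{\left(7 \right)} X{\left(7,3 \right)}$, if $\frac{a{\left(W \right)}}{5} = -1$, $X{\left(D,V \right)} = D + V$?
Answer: $650$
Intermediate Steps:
$a{\left(W \right)} = -5$ ($a{\left(W \right)} = 5 \left(-1\right) = -5$)
$\left(\left(2 - 8\right) - 7\right) a{\left(7 \right)} X{\left(7,3 \right)} = \left(\left(2 - 8\right) - 7\right) \left(-5\right) \left(7 + 3\right) = \left(-6 - 7\right) \left(-5\right) 10 = \left(-13\right) \left(-5\right) 10 = 65 \cdot 10 = 650$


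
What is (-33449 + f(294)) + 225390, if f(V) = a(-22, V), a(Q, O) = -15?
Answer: 191926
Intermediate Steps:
f(V) = -15
(-33449 + f(294)) + 225390 = (-33449 - 15) + 225390 = -33464 + 225390 = 191926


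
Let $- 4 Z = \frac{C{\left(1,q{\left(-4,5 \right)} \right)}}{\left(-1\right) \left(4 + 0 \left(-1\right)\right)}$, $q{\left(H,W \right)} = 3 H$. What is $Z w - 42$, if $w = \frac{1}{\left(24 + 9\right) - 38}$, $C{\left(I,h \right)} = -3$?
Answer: $- \frac{3357}{80} \approx -41.963$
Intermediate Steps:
$w = - \frac{1}{5}$ ($w = \frac{1}{33 - 38} = \frac{1}{-5} = - \frac{1}{5} \approx -0.2$)
$Z = - \frac{3}{16}$ ($Z = - \frac{\left(-3\right) \frac{1}{\left(-1\right) \left(4 + 0 \left(-1\right)\right)}}{4} = - \frac{\left(-3\right) \frac{1}{\left(-1\right) \left(4 + 0\right)}}{4} = - \frac{\left(-3\right) \frac{1}{\left(-1\right) 4}}{4} = - \frac{\left(-3\right) \frac{1}{-4}}{4} = - \frac{\left(-3\right) \left(- \frac{1}{4}\right)}{4} = \left(- \frac{1}{4}\right) \frac{3}{4} = - \frac{3}{16} \approx -0.1875$)
$Z w - 42 = \left(- \frac{3}{16}\right) \left(- \frac{1}{5}\right) - 42 = \frac{3}{80} - 42 = - \frac{3357}{80}$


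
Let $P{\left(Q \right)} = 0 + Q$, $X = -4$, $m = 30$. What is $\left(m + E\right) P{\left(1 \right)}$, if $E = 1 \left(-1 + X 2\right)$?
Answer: $21$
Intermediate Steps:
$P{\left(Q \right)} = Q$
$E = -9$ ($E = 1 \left(-1 - 8\right) = 1 \left(-9\right) = -9$)
$\left(m + E\right) P{\left(1 \right)} = \left(30 - 9\right) 1 = 21 \cdot 1 = 21$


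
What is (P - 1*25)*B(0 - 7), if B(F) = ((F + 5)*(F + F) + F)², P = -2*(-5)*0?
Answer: -11025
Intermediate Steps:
P = 0 (P = 10*0 = 0)
B(F) = (F + 2*F*(5 + F))² (B(F) = ((5 + F)*(2*F) + F)² = (2*F*(5 + F) + F)² = (F + 2*F*(5 + F))²)
(P - 1*25)*B(0 - 7) = (0 - 1*25)*((0 - 7)²*(11 + 2*(0 - 7))²) = (0 - 25)*((-7)²*(11 + 2*(-7))²) = -1225*(11 - 14)² = -1225*(-3)² = -1225*9 = -25*441 = -11025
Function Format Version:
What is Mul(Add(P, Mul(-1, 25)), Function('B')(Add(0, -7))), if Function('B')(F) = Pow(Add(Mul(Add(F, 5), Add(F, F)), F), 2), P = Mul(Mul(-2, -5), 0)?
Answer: -11025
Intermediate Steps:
P = 0 (P = Mul(10, 0) = 0)
Function('B')(F) = Pow(Add(F, Mul(2, F, Add(5, F))), 2) (Function('B')(F) = Pow(Add(Mul(Add(5, F), Mul(2, F)), F), 2) = Pow(Add(Mul(2, F, Add(5, F)), F), 2) = Pow(Add(F, Mul(2, F, Add(5, F))), 2))
Mul(Add(P, Mul(-1, 25)), Function('B')(Add(0, -7))) = Mul(Add(0, Mul(-1, 25)), Mul(Pow(Add(0, -7), 2), Pow(Add(11, Mul(2, Add(0, -7))), 2))) = Mul(Add(0, -25), Mul(Pow(-7, 2), Pow(Add(11, Mul(2, -7)), 2))) = Mul(-25, Mul(49, Pow(Add(11, -14), 2))) = Mul(-25, Mul(49, Pow(-3, 2))) = Mul(-25, Mul(49, 9)) = Mul(-25, 441) = -11025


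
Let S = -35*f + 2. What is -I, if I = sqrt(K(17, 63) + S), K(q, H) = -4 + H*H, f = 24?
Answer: -sqrt(3127) ≈ -55.920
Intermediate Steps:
K(q, H) = -4 + H**2
S = -838 (S = -35*24 + 2 = -840 + 2 = -838)
I = sqrt(3127) (I = sqrt((-4 + 63**2) - 838) = sqrt((-4 + 3969) - 838) = sqrt(3965 - 838) = sqrt(3127) ≈ 55.920)
-I = -sqrt(3127)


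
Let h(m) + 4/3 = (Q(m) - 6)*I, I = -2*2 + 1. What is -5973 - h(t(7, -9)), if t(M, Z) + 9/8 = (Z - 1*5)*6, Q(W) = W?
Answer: -149881/24 ≈ -6245.0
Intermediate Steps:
I = -3 (I = -4 + 1 = -3)
t(M, Z) = -249/8 + 6*Z (t(M, Z) = -9/8 + (Z - 1*5)*6 = -9/8 + (Z - 5)*6 = -9/8 + (-5 + Z)*6 = -9/8 + (-30 + 6*Z) = -249/8 + 6*Z)
h(m) = 50/3 - 3*m (h(m) = -4/3 + (m - 6)*(-3) = -4/3 + (-6 + m)*(-3) = -4/3 + (18 - 3*m) = 50/3 - 3*m)
-5973 - h(t(7, -9)) = -5973 - (50/3 - 3*(-249/8 + 6*(-9))) = -5973 - (50/3 - 3*(-249/8 - 54)) = -5973 - (50/3 - 3*(-681/8)) = -5973 - (50/3 + 2043/8) = -5973 - 1*6529/24 = -5973 - 6529/24 = -149881/24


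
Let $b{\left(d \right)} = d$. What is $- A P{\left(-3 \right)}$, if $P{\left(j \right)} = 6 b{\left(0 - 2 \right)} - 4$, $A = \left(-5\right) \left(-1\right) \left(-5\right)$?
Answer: $-400$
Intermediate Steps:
$A = -25$ ($A = 5 \left(-5\right) = -25$)
$P{\left(j \right)} = -16$ ($P{\left(j \right)} = 6 \left(0 - 2\right) - 4 = 6 \left(-2\right) - 4 = -12 - 4 = -16$)
$- A P{\left(-3 \right)} = \left(-1\right) \left(-25\right) \left(-16\right) = 25 \left(-16\right) = -400$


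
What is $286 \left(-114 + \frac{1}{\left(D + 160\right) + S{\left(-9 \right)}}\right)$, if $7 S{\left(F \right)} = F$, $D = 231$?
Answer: $- \frac{4042805}{124} \approx -32603.0$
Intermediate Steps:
$S{\left(F \right)} = \frac{F}{7}$
$286 \left(-114 + \frac{1}{\left(D + 160\right) + S{\left(-9 \right)}}\right) = 286 \left(-114 + \frac{1}{\left(231 + 160\right) + \frac{1}{7} \left(-9\right)}\right) = 286 \left(-114 + \frac{1}{391 - \frac{9}{7}}\right) = 286 \left(-114 + \frac{1}{\frac{2728}{7}}\right) = 286 \left(-114 + \frac{7}{2728}\right) = 286 \left(- \frac{310985}{2728}\right) = - \frac{4042805}{124}$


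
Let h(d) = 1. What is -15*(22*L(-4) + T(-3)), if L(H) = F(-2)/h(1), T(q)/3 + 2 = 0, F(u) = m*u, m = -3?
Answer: -1890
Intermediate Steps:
F(u) = -3*u
T(q) = -6 (T(q) = -6 + 3*0 = -6 + 0 = -6)
L(H) = 6 (L(H) = -3*(-2)/1 = 6*1 = 6)
-15*(22*L(-4) + T(-3)) = -15*(22*6 - 6) = -15*(132 - 6) = -15*126 = -1890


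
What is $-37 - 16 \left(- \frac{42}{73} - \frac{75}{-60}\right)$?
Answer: $- \frac{3489}{73} \approx -47.794$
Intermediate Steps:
$-37 - 16 \left(- \frac{42}{73} - \frac{75}{-60}\right) = -37 - 16 \left(\left(-42\right) \frac{1}{73} - - \frac{5}{4}\right) = -37 - 16 \left(- \frac{42}{73} + \frac{5}{4}\right) = -37 - \frac{788}{73} = - \frac{3489}{73}$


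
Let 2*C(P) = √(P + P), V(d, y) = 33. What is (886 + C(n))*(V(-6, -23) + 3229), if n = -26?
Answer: 2890132 + 3262*I*√13 ≈ 2.8901e+6 + 11761.0*I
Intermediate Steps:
C(P) = √2*√P/2 (C(P) = √(P + P)/2 = √(2*P)/2 = (√2*√P)/2 = √2*√P/2)
(886 + C(n))*(V(-6, -23) + 3229) = (886 + √2*√(-26)/2)*(33 + 3229) = (886 + √2*(I*√26)/2)*3262 = (886 + I*√13)*3262 = 2890132 + 3262*I*√13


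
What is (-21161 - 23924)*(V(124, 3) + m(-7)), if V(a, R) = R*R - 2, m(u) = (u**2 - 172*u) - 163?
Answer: -49458245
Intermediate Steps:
m(u) = -163 + u**2 - 172*u
V(a, R) = -2 + R**2 (V(a, R) = R**2 - 2 = -2 + R**2)
(-21161 - 23924)*(V(124, 3) + m(-7)) = (-21161 - 23924)*((-2 + 3**2) + (-163 + (-7)**2 - 172*(-7))) = -45085*((-2 + 9) + (-163 + 49 + 1204)) = -45085*(7 + 1090) = -45085*1097 = -49458245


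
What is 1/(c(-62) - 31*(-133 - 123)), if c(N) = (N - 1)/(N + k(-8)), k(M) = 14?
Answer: 16/126997 ≈ 0.00012599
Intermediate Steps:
c(N) = (-1 + N)/(14 + N) (c(N) = (N - 1)/(N + 14) = (-1 + N)/(14 + N))
1/(c(-62) - 31*(-133 - 123)) = 1/((-1 - 62)/(14 - 62) - 31*(-133 - 123)) = 1/(-63/(-48) - 31*(-256)) = 1/(-1/48*(-63) + 7936) = 1/(21/16 + 7936) = 1/(126997/16) = 16/126997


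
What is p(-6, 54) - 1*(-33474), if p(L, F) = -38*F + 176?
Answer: 31598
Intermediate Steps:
p(L, F) = 176 - 38*F
p(-6, 54) - 1*(-33474) = (176 - 38*54) - 1*(-33474) = (176 - 2052) + 33474 = -1876 + 33474 = 31598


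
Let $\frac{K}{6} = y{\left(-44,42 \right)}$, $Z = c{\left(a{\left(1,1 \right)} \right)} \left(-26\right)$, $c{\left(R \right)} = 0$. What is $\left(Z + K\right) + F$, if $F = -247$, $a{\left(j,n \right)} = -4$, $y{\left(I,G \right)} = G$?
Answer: $5$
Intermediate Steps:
$Z = 0$ ($Z = 0 \left(-26\right) = 0$)
$K = 252$ ($K = 6 \cdot 42 = 252$)
$\left(Z + K\right) + F = \left(0 + 252\right) - 247 = 252 - 247 = 5$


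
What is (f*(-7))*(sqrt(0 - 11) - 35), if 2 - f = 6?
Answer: -980 + 28*I*sqrt(11) ≈ -980.0 + 92.865*I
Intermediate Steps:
f = -4 (f = 2 - 1*6 = 2 - 6 = -4)
(f*(-7))*(sqrt(0 - 11) - 35) = (-4*(-7))*(sqrt(0 - 11) - 35) = 28*(sqrt(-11) - 35) = 28*(I*sqrt(11) - 35) = 28*(-35 + I*sqrt(11)) = -980 + 28*I*sqrt(11)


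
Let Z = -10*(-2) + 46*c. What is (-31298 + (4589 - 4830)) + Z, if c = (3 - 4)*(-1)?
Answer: -31473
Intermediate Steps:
c = 1 (c = -1*(-1) = 1)
Z = 66 (Z = -10*(-2) + 46*1 = 20 + 46 = 66)
(-31298 + (4589 - 4830)) + Z = (-31298 + (4589 - 4830)) + 66 = (-31298 - 241) + 66 = -31539 + 66 = -31473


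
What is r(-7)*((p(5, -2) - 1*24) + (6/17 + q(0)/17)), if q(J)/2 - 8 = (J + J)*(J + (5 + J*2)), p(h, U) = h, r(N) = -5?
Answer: 1505/17 ≈ 88.529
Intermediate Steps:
q(J) = 16 + 4*J*(5 + 3*J) (q(J) = 16 + 2*((J + J)*(J + (5 + J*2))) = 16 + 2*((2*J)*(J + (5 + 2*J))) = 16 + 2*((2*J)*(5 + 3*J)) = 16 + 2*(2*J*(5 + 3*J)) = 16 + 4*J*(5 + 3*J))
r(-7)*((p(5, -2) - 1*24) + (6/17 + q(0)/17)) = -5*((5 - 1*24) + (6/17 + (16 + 12*0**2 + 20*0)/17)) = -5*((5 - 24) + (6*(1/17) + (16 + 12*0 + 0)*(1/17))) = -5*(-19 + (6/17 + (16 + 0 + 0)*(1/17))) = -5*(-19 + (6/17 + 16*(1/17))) = -5*(-19 + (6/17 + 16/17)) = -5*(-19 + 22/17) = -5*(-301/17) = 1505/17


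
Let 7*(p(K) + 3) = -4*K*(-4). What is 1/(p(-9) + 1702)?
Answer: 7/11749 ≈ 0.00059579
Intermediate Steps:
p(K) = -3 + 16*K/7 (p(K) = -3 + (-4*K*(-4))/7 = -3 + (16*K)/7 = -3 + 16*K/7)
1/(p(-9) + 1702) = 1/((-3 + (16/7)*(-9)) + 1702) = 1/((-3 - 144/7) + 1702) = 1/(-165/7 + 1702) = 1/(11749/7) = 7/11749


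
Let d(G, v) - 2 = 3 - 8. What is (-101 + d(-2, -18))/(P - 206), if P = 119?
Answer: 104/87 ≈ 1.1954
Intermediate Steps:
d(G, v) = -3 (d(G, v) = 2 + (3 - 8) = 2 - 5 = -3)
(-101 + d(-2, -18))/(P - 206) = (-101 - 3)/(119 - 206) = -104/(-87) = -104*(-1/87) = 104/87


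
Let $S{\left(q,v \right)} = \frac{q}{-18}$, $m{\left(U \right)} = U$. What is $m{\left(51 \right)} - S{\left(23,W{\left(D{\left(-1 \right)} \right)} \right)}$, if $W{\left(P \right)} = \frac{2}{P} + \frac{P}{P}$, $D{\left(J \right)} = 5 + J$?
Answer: $\frac{941}{18} \approx 52.278$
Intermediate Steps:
$W{\left(P \right)} = 1 + \frac{2}{P}$ ($W{\left(P \right)} = \frac{2}{P} + 1 = 1 + \frac{2}{P}$)
$S{\left(q,v \right)} = - \frac{q}{18}$ ($S{\left(q,v \right)} = q \left(- \frac{1}{18}\right) = - \frac{q}{18}$)
$m{\left(51 \right)} - S{\left(23,W{\left(D{\left(-1 \right)} \right)} \right)} = 51 - \left(- \frac{1}{18}\right) 23 = 51 - - \frac{23}{18} = 51 + \frac{23}{18} = \frac{941}{18}$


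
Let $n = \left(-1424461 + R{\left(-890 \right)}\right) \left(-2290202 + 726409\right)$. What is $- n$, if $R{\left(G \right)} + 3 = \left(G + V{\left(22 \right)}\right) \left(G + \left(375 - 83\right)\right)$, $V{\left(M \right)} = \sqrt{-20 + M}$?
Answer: $-1395284921492 - 935148214 \sqrt{2} \approx -1.3966 \cdot 10^{12}$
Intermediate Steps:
$R{\left(G \right)} = -3 + \left(292 + G\right) \left(G + \sqrt{2}\right)$ ($R{\left(G \right)} = -3 + \left(G + \sqrt{-20 + 22}\right) \left(G + \left(375 - 83\right)\right) = -3 + \left(G + \sqrt{2}\right) \left(G + 292\right) = -3 + \left(G + \sqrt{2}\right) \left(292 + G\right) = -3 + \left(292 + G\right) \left(G + \sqrt{2}\right)$)
$n = 1395284921492 + 935148214 \sqrt{2}$ ($n = \left(-1424461 + \left(-3 + \left(-890\right)^{2} + 292 \left(-890\right) + 292 \sqrt{2} - 890 \sqrt{2}\right)\right) \left(-2290202 + 726409\right) = \left(-1424461 - \left(-532217 + 598 \sqrt{2}\right)\right) \left(-1563793\right) = \left(-1424461 + \left(532217 - 598 \sqrt{2}\right)\right) \left(-1563793\right) = \left(-892244 - 598 \sqrt{2}\right) \left(-1563793\right) = 1395284921492 + 935148214 \sqrt{2} \approx 1.3966 \cdot 10^{12}$)
$- n = - (1395284921492 + 935148214 \sqrt{2}) = -1395284921492 - 935148214 \sqrt{2}$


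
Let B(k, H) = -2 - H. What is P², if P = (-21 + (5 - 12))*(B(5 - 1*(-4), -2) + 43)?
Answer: 1449616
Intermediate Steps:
P = -1204 (P = (-21 + (5 - 12))*((-2 - 1*(-2)) + 43) = (-21 - 7)*((-2 + 2) + 43) = -28*(0 + 43) = -28*43 = -1204)
P² = (-1204)² = 1449616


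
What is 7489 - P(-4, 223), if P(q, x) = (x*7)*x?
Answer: -340614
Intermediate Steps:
P(q, x) = 7*x² (P(q, x) = (7*x)*x = 7*x²)
7489 - P(-4, 223) = 7489 - 7*223² = 7489 - 7*49729 = 7489 - 1*348103 = 7489 - 348103 = -340614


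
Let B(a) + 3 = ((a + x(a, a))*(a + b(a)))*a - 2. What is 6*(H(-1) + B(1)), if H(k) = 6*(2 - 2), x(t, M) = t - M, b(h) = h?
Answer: -18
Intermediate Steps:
H(k) = 0 (H(k) = 6*0 = 0)
B(a) = -5 + 2*a**3 (B(a) = -3 + (((a + (a - a))*(a + a))*a - 2) = -3 + (((a + 0)*(2*a))*a - 2) = -3 + ((a*(2*a))*a - 2) = -3 + ((2*a**2)*a - 2) = -3 + (2*a**3 - 2) = -3 + (-2 + 2*a**3) = -5 + 2*a**3)
6*(H(-1) + B(1)) = 6*(0 + (-5 + 2*1**3)) = 6*(0 + (-5 + 2*1)) = 6*(0 + (-5 + 2)) = 6*(0 - 3) = 6*(-3) = -18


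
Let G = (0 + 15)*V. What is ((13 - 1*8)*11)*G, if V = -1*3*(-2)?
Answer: 4950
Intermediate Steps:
V = 6 (V = -3*(-2) = 6)
G = 90 (G = (0 + 15)*6 = 15*6 = 90)
((13 - 1*8)*11)*G = ((13 - 1*8)*11)*90 = ((13 - 8)*11)*90 = (5*11)*90 = 55*90 = 4950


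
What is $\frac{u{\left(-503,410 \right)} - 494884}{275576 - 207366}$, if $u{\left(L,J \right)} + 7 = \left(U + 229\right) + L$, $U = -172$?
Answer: $- \frac{495337}{68210} \approx -7.2619$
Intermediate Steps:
$u{\left(L,J \right)} = 50 + L$ ($u{\left(L,J \right)} = -7 + \left(\left(-172 + 229\right) + L\right) = -7 + \left(57 + L\right) = 50 + L$)
$\frac{u{\left(-503,410 \right)} - 494884}{275576 - 207366} = \frac{\left(50 - 503\right) - 494884}{275576 - 207366} = \frac{-453 - 494884}{68210} = \left(-495337\right) \frac{1}{68210} = - \frac{495337}{68210}$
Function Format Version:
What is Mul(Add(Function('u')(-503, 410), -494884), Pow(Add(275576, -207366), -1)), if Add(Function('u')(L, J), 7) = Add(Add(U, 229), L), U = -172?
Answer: Rational(-495337, 68210) ≈ -7.2619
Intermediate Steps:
Function('u')(L, J) = Add(50, L) (Function('u')(L, J) = Add(-7, Add(Add(-172, 229), L)) = Add(-7, Add(57, L)) = Add(50, L))
Mul(Add(Function('u')(-503, 410), -494884), Pow(Add(275576, -207366), -1)) = Mul(Add(Add(50, -503), -494884), Pow(Add(275576, -207366), -1)) = Mul(Add(-453, -494884), Pow(68210, -1)) = Mul(-495337, Rational(1, 68210)) = Rational(-495337, 68210)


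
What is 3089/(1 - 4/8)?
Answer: 6178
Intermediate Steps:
3089/(1 - 4/8) = 3089/(1 - 4*1/8) = 3089/(1 - 1/2) = 3089/(1/2) = 2*3089 = 6178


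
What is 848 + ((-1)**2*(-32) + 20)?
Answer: 836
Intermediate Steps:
848 + ((-1)**2*(-32) + 20) = 848 + (1*(-32) + 20) = 848 + (-32 + 20) = 848 - 12 = 836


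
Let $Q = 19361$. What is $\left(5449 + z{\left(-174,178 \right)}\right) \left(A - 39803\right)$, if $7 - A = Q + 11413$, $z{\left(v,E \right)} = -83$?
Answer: $-378678620$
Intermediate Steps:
$A = -30767$ ($A = 7 - \left(19361 + 11413\right) = 7 - 30774 = -30767$)
$\left(5449 + z{\left(-174,178 \right)}\right) \left(A - 39803\right) = \left(5449 - 83\right) \left(-30767 - 39803\right) = 5366 \left(-70570\right) = -378678620$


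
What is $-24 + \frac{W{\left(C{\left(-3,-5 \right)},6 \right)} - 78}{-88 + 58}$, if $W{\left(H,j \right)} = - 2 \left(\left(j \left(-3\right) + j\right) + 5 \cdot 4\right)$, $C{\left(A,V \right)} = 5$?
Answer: $- \frac{313}{15} \approx -20.867$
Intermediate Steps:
$W{\left(H,j \right)} = -40 + 4 j$ ($W{\left(H,j \right)} = - 2 \left(\left(- 3 j + j\right) + 20\right) = - 2 \left(- 2 j + 20\right) = - 2 \left(20 - 2 j\right) = -40 + 4 j$)
$-24 + \frac{W{\left(C{\left(-3,-5 \right)},6 \right)} - 78}{-88 + 58} = -24 + \frac{\left(-40 + 4 \cdot 6\right) - 78}{-88 + 58} = -24 + \frac{\left(-40 + 24\right) - 78}{-30} = -24 + \left(-16 - 78\right) \left(- \frac{1}{30}\right) = -24 - - \frac{47}{15} = -24 + \frac{47}{15} = - \frac{313}{15}$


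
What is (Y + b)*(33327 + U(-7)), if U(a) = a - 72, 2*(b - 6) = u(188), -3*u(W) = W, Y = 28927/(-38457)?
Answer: -33353429408/38457 ≈ -8.6729e+5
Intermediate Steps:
Y = -28927/38457 (Y = 28927*(-1/38457) = -28927/38457 ≈ -0.75219)
u(W) = -W/3
b = -76/3 (b = 6 + (-⅓*188)/2 = 6 + (½)*(-188/3) = 6 - 94/3 = -76/3 ≈ -25.333)
U(a) = -72 + a
(Y + b)*(33327 + U(-7)) = (-28927/38457 - 76/3)*(33327 + (-72 - 7)) = -1003171*(33327 - 79)/38457 = -1003171/38457*33248 = -33353429408/38457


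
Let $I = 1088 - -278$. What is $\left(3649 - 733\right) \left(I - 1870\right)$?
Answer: $-1469664$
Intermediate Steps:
$I = 1366$ ($I = 1088 + 278 = 1366$)
$\left(3649 - 733\right) \left(I - 1870\right) = \left(3649 - 733\right) \left(1366 - 1870\right) = 2916 \left(-504\right) = -1469664$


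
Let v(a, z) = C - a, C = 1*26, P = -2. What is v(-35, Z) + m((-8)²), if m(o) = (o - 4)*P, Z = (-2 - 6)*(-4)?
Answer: -59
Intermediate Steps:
Z = 32 (Z = -8*(-4) = 32)
C = 26
m(o) = 8 - 2*o (m(o) = (o - 4)*(-2) = (-4 + o)*(-2) = 8 - 2*o)
v(a, z) = 26 - a
v(-35, Z) + m((-8)²) = (26 - 1*(-35)) + (8 - 2*(-8)²) = (26 + 35) + (8 - 2*64) = 61 + (8 - 128) = 61 - 120 = -59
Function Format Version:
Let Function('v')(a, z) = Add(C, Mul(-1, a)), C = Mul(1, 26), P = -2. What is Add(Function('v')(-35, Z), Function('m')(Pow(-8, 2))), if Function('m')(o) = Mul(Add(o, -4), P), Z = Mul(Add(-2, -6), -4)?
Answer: -59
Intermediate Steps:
Z = 32 (Z = Mul(-8, -4) = 32)
C = 26
Function('m')(o) = Add(8, Mul(-2, o)) (Function('m')(o) = Mul(Add(o, -4), -2) = Mul(Add(-4, o), -2) = Add(8, Mul(-2, o)))
Function('v')(a, z) = Add(26, Mul(-1, a))
Add(Function('v')(-35, Z), Function('m')(Pow(-8, 2))) = Add(Add(26, Mul(-1, -35)), Add(8, Mul(-2, Pow(-8, 2)))) = Add(Add(26, 35), Add(8, Mul(-2, 64))) = Add(61, Add(8, -128)) = Add(61, -120) = -59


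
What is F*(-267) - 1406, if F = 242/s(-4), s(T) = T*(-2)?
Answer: -37931/4 ≈ -9482.8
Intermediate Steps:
s(T) = -2*T
F = 121/4 (F = 242/((-2*(-4))) = 242/8 = 242*(⅛) = 121/4 ≈ 30.250)
F*(-267) - 1406 = (121/4)*(-267) - 1406 = -32307/4 - 1406 = -37931/4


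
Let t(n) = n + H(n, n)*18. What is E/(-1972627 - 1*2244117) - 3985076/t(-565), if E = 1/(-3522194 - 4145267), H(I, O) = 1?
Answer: 128844362076163931331/17685450931340248 ≈ 7285.3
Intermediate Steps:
E = -1/7667461 (E = 1/(-7667461) = -1/7667461 ≈ -1.3042e-7)
t(n) = 18 + n (t(n) = n + 1*18 = n + 18 = 18 + n)
E/(-1972627 - 1*2244117) - 3985076/t(-565) = -1/(7667461*(-1972627 - 1*2244117)) - 3985076/(18 - 565) = -1/(7667461*(-1972627 - 2244117)) - 3985076/(-547) = -1/7667461/(-4216744) - 3985076*(-1/547) = -1/7667461*(-1/4216744) + 3985076/547 = 1/32331720166984 + 3985076/547 = 128844362076163931331/17685450931340248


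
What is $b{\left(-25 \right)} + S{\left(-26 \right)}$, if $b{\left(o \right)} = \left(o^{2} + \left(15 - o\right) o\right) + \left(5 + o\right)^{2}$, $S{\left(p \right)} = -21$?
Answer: $4$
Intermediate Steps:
$b{\left(o \right)} = o^{2} + \left(5 + o\right)^{2} + o \left(15 - o\right)$ ($b{\left(o \right)} = \left(o^{2} + o \left(15 - o\right)\right) + \left(5 + o\right)^{2} = o^{2} + \left(5 + o\right)^{2} + o \left(15 - o\right)$)
$b{\left(-25 \right)} + S{\left(-26 \right)} = \left(\left(5 - 25\right)^{2} + 15 \left(-25\right)\right) - 21 = \left(\left(-20\right)^{2} - 375\right) - 21 = \left(400 - 375\right) - 21 = 25 - 21 = 4$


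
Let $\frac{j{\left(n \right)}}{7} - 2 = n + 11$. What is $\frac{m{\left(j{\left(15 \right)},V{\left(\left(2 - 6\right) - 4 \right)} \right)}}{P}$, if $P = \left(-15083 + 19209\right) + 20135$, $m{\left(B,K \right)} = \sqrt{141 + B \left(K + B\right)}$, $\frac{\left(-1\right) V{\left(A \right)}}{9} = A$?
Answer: $\frac{\sqrt{52669}}{24261} \approx 0.0094595$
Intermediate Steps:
$V{\left(A \right)} = - 9 A$
$j{\left(n \right)} = 91 + 7 n$ ($j{\left(n \right)} = 14 + 7 \left(n + 11\right) = 14 + 7 \left(11 + n\right) = 14 + \left(77 + 7 n\right) = 91 + 7 n$)
$m{\left(B,K \right)} = \sqrt{141 + B \left(B + K\right)}$
$P = 24261$ ($P = 4126 + 20135 = 24261$)
$\frac{m{\left(j{\left(15 \right)},V{\left(\left(2 - 6\right) - 4 \right)} \right)}}{P} = \frac{\sqrt{141 + \left(91 + 7 \cdot 15\right)^{2} + \left(91 + 7 \cdot 15\right) \left(- 9 \left(\left(2 - 6\right) - 4\right)\right)}}{24261} = \sqrt{141 + \left(91 + 105\right)^{2} + \left(91 + 105\right) \left(- 9 \left(-4 - 4\right)\right)} \frac{1}{24261} = \sqrt{141 + 196^{2} + 196 \left(\left(-9\right) \left(-8\right)\right)} \frac{1}{24261} = \sqrt{141 + 38416 + 196 \cdot 72} \cdot \frac{1}{24261} = \sqrt{141 + 38416 + 14112} \cdot \frac{1}{24261} = \sqrt{52669} \cdot \frac{1}{24261} = \frac{\sqrt{52669}}{24261}$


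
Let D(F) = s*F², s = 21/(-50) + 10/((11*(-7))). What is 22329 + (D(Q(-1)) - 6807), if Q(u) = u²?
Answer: 59757583/3850 ≈ 15521.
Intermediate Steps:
s = -2117/3850 (s = 21*(-1/50) + 10/(-77) = -21/50 + 10*(-1/77) = -21/50 - 10/77 = -2117/3850 ≈ -0.54987)
D(F) = -2117*F²/3850
22329 + (D(Q(-1)) - 6807) = 22329 + (-2117*((-1)²)²/3850 - 6807) = 22329 + (-2117/3850*1² - 6807) = 22329 + (-2117/3850*1 - 6807) = 22329 + (-2117/3850 - 6807) = 22329 - 26209067/3850 = 59757583/3850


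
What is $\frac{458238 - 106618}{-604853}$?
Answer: $- \frac{351620}{604853} \approx -0.58133$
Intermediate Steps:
$\frac{458238 - 106618}{-604853} = \left(458238 - 106618\right) \left(- \frac{1}{604853}\right) = 351620 \left(- \frac{1}{604853}\right) = - \frac{351620}{604853}$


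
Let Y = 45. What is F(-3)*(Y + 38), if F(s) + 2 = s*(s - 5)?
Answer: 1826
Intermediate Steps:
F(s) = -2 + s*(-5 + s) (F(s) = -2 + s*(s - 5) = -2 + s*(-5 + s))
F(-3)*(Y + 38) = (-2 + (-3)**2 - 5*(-3))*(45 + 38) = (-2 + 9 + 15)*83 = 22*83 = 1826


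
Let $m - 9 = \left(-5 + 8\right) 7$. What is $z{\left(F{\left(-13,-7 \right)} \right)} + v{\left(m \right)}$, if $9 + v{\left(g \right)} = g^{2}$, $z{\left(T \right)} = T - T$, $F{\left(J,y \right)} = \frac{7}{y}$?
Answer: $891$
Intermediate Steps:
$z{\left(T \right)} = 0$
$m = 30$ ($m = 9 + \left(-5 + 8\right) 7 = 9 + 3 \cdot 7 = 9 + 21 = 30$)
$v{\left(g \right)} = -9 + g^{2}$
$z{\left(F{\left(-13,-7 \right)} \right)} + v{\left(m \right)} = 0 - \left(9 - 30^{2}\right) = 0 + \left(-9 + 900\right) = 0 + 891 = 891$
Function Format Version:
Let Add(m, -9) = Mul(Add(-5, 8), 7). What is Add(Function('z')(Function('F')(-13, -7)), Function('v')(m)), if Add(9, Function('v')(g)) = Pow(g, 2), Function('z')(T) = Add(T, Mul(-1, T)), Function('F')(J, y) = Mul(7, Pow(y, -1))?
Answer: 891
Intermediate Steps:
Function('z')(T) = 0
m = 30 (m = Add(9, Mul(Add(-5, 8), 7)) = Add(9, Mul(3, 7)) = Add(9, 21) = 30)
Function('v')(g) = Add(-9, Pow(g, 2))
Add(Function('z')(Function('F')(-13, -7)), Function('v')(m)) = Add(0, Add(-9, Pow(30, 2))) = Add(0, Add(-9, 900)) = Add(0, 891) = 891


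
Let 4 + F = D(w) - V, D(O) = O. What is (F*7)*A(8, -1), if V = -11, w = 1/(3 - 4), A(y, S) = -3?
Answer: -126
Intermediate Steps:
w = -1 (w = 1/(-1) = -1)
F = 6 (F = -4 + (-1 - 1*(-11)) = -4 + (-1 + 11) = -4 + 10 = 6)
(F*7)*A(8, -1) = (6*7)*(-3) = 42*(-3) = -126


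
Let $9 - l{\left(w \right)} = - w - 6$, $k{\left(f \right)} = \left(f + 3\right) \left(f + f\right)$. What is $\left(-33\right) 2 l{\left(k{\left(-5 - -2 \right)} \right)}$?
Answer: $-990$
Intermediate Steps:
$k{\left(f \right)} = 2 f \left(3 + f\right)$ ($k{\left(f \right)} = \left(3 + f\right) 2 f = 2 f \left(3 + f\right)$)
$l{\left(w \right)} = 15 + w$ ($l{\left(w \right)} = 9 - \left(- w - 6\right) = 9 - \left(-6 - w\right) = 9 + \left(6 + w\right) = 15 + w$)
$\left(-33\right) 2 l{\left(k{\left(-5 - -2 \right)} \right)} = \left(-33\right) 2 \left(15 + 2 \left(-5 - -2\right) \left(3 - 3\right)\right) = - 66 \left(15 + 2 \left(-5 + 2\right) \left(3 + \left(-5 + 2\right)\right)\right) = - 66 \left(15 + 2 \left(-3\right) \left(3 - 3\right)\right) = - 66 \left(15 + 2 \left(-3\right) 0\right) = - 66 \left(15 + 0\right) = \left(-66\right) 15 = -990$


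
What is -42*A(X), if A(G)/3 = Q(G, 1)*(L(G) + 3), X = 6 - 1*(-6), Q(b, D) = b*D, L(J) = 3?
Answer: -9072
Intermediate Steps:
Q(b, D) = D*b
X = 12 (X = 6 + 6 = 12)
A(G) = 18*G (A(G) = 3*((1*G)*(3 + 3)) = 3*(G*6) = 3*(6*G) = 18*G)
-42*A(X) = -756*12 = -42*216 = -9072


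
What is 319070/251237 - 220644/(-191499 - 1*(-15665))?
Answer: 55768645504/22088003329 ≈ 2.5248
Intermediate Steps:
319070/251237 - 220644/(-191499 - 1*(-15665)) = 319070*(1/251237) - 220644/(-191499 + 15665) = 319070/251237 - 220644/(-175834) = 319070/251237 - 220644*(-1/175834) = 319070/251237 + 110322/87917 = 55768645504/22088003329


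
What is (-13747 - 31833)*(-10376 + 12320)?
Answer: -88607520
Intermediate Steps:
(-13747 - 31833)*(-10376 + 12320) = -45580*1944 = -88607520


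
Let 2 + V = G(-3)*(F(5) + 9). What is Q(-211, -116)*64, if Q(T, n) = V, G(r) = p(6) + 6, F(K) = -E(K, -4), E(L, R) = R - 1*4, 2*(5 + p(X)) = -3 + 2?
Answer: 416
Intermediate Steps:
p(X) = -11/2 (p(X) = -5 + (-3 + 2)/2 = -5 + (1/2)*(-1) = -5 - 1/2 = -11/2)
E(L, R) = -4 + R (E(L, R) = R - 4 = -4 + R)
F(K) = 8 (F(K) = -(-4 - 4) = -1*(-8) = 8)
G(r) = 1/2 (G(r) = -11/2 + 6 = 1/2)
V = 13/2 (V = -2 + (8 + 9)/2 = -2 + (1/2)*17 = -2 + 17/2 = 13/2 ≈ 6.5000)
Q(T, n) = 13/2
Q(-211, -116)*64 = (13/2)*64 = 416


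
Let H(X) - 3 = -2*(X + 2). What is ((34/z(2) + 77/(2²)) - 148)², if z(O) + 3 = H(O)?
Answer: 17689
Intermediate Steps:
H(X) = -1 - 2*X (H(X) = 3 - 2*(X + 2) = 3 - 2*(2 + X) = 3 + (-4 - 2*X) = -1 - 2*X)
z(O) = -4 - 2*O (z(O) = -3 + (-1 - 2*O) = -4 - 2*O)
((34/z(2) + 77/(2²)) - 148)² = ((34/(-4 - 2*2) + 77/(2²)) - 148)² = ((34/(-4 - 4) + 77/4) - 148)² = ((34/(-8) + 77*(¼)) - 148)² = ((34*(-⅛) + 77/4) - 148)² = ((-17/4 + 77/4) - 148)² = (15 - 148)² = (-133)² = 17689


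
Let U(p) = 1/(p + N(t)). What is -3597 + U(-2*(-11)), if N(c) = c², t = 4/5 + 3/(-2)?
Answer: -8089553/2249 ≈ -3597.0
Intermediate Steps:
t = -7/10 (t = 4*(⅕) + 3*(-½) = ⅘ - 3/2 = -7/10 ≈ -0.70000)
U(p) = 1/(49/100 + p) (U(p) = 1/(p + (-7/10)²) = 1/(p + 49/100) = 1/(49/100 + p))
-3597 + U(-2*(-11)) = -3597 + 100/(49 + 100*(-2*(-11))) = -3597 + 100/(49 + 100*22) = -3597 + 100/(49 + 2200) = -3597 + 100/2249 = -8089553/2249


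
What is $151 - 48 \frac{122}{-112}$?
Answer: $\frac{1423}{7} \approx 203.29$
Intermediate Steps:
$151 - 48 \frac{122}{-112} = 151 - 48 \cdot 122 \left(- \frac{1}{112}\right) = 151 - - \frac{366}{7} = 151 + \frac{366}{7} = \frac{1423}{7}$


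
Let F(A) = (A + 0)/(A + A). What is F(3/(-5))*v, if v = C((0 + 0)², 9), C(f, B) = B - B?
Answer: 0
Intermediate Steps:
C(f, B) = 0
F(A) = ½ (F(A) = A/((2*A)) = A*(1/(2*A)) = ½)
v = 0
F(3/(-5))*v = (½)*0 = 0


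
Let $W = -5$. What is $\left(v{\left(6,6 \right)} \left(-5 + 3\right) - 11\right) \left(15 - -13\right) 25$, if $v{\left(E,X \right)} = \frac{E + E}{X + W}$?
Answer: $-24500$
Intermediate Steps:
$v{\left(E,X \right)} = \frac{2 E}{-5 + X}$ ($v{\left(E,X \right)} = \frac{E + E}{X - 5} = \frac{2 E}{-5 + X}$)
$\left(v{\left(6,6 \right)} \left(-5 + 3\right) - 11\right) \left(15 - -13\right) 25 = \left(2 \cdot 6 \frac{1}{-5 + 6} \left(-5 + 3\right) - 11\right) \left(15 - -13\right) 25 = \left(2 \cdot 6 \cdot 1^{-1} \left(-2\right) - 11\right) \left(15 + 13\right) 25 = \left(2 \cdot 6 \cdot 1 \left(-2\right) - 11\right) 28 \cdot 25 = \left(12 \left(-2\right) - 11\right) 28 \cdot 25 = \left(-24 - 11\right) 28 \cdot 25 = \left(-35\right) 28 \cdot 25 = \left(-980\right) 25 = -24500$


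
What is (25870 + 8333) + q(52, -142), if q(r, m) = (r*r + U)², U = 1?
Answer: 7351228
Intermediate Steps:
q(r, m) = (1 + r²)² (q(r, m) = (r*r + 1)² = (r² + 1)² = (1 + r²)²)
(25870 + 8333) + q(52, -142) = (25870 + 8333) + (1 + 52²)² = 34203 + (1 + 2704)² = 34203 + 2705² = 34203 + 7317025 = 7351228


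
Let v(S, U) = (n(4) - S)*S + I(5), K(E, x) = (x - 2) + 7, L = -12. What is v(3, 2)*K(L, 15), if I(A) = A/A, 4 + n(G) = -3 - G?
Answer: -820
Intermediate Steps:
K(E, x) = 5 + x (K(E, x) = (-2 + x) + 7 = 5 + x)
n(G) = -7 - G (n(G) = -4 + (-3 - G) = -7 - G)
I(A) = 1
v(S, U) = 1 + S*(-11 - S) (v(S, U) = ((-7 - 1*4) - S)*S + 1 = ((-7 - 4) - S)*S + 1 = (-11 - S)*S + 1 = S*(-11 - S) + 1 = 1 + S*(-11 - S))
v(3, 2)*K(L, 15) = (1 - 1*3² - 11*3)*(5 + 15) = (1 - 1*9 - 33)*20 = (1 - 9 - 33)*20 = -41*20 = -820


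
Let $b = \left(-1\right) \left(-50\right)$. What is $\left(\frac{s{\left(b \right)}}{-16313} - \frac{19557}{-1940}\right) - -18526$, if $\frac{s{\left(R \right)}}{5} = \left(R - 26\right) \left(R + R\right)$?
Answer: $\frac{586592151061}{31647220} \approx 18535.0$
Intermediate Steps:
$b = 50$
$s{\left(R \right)} = 10 R \left(-26 + R\right)$ ($s{\left(R \right)} = 5 \left(R - 26\right) \left(R + R\right) = 5 \left(-26 + R\right) 2 R = 5 \cdot 2 R \left(-26 + R\right) = 10 R \left(-26 + R\right)$)
$\left(\frac{s{\left(b \right)}}{-16313} - \frac{19557}{-1940}\right) - -18526 = \left(\frac{10 \cdot 50 \left(-26 + 50\right)}{-16313} - \frac{19557}{-1940}\right) - -18526 = \left(10 \cdot 50 \cdot 24 \left(- \frac{1}{16313}\right) - - \frac{19557}{1940}\right) + 18526 = \left(12000 \left(- \frac{1}{16313}\right) + \frac{19557}{1940}\right) + 18526 = \left(- \frac{12000}{16313} + \frac{19557}{1940}\right) + 18526 = \frac{295753341}{31647220} + 18526 = \frac{586592151061}{31647220}$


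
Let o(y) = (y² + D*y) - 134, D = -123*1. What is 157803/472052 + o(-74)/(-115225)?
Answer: 494110069/2364877900 ≈ 0.20894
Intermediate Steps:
D = -123
o(y) = -134 + y² - 123*y (o(y) = (y² - 123*y) - 134 = -134 + y² - 123*y)
157803/472052 + o(-74)/(-115225) = 157803/472052 + (-134 + (-74)² - 123*(-74))/(-115225) = 157803*(1/472052) + (-134 + 5476 + 9102)*(-1/115225) = 6861/20524 + 14444*(-1/115225) = 6861/20524 - 14444/115225 = 494110069/2364877900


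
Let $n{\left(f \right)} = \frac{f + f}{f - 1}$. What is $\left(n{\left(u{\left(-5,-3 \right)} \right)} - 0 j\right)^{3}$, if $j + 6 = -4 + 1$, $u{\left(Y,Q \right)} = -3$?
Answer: $\frac{27}{8} \approx 3.375$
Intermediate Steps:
$j = -9$ ($j = -6 + \left(-4 + 1\right) = -6 - 3 = -9$)
$n{\left(f \right)} = \frac{2 f}{-1 + f}$
$\left(n{\left(u{\left(-5,-3 \right)} \right)} - 0 j\right)^{3} = \left(2 \left(-3\right) \frac{1}{-1 - 3} - 0 \left(-9\right)\right)^{3} = \left(2 \left(-3\right) \frac{1}{-4} - 0\right)^{3} = \left(2 \left(-3\right) \left(- \frac{1}{4}\right) + 0\right)^{3} = \left(\frac{3}{2} + 0\right)^{3} = \left(\frac{3}{2}\right)^{3} = \frac{27}{8}$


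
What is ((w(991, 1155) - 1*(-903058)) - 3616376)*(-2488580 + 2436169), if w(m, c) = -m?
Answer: 142259648999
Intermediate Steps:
((w(991, 1155) - 1*(-903058)) - 3616376)*(-2488580 + 2436169) = ((-1*991 - 1*(-903058)) - 3616376)*(-2488580 + 2436169) = ((-991 + 903058) - 3616376)*(-52411) = (902067 - 3616376)*(-52411) = -2714309*(-52411) = 142259648999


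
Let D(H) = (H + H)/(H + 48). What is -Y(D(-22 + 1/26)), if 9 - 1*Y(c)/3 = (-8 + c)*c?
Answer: 10092825/458329 ≈ 22.021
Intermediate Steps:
D(H) = 2*H/(48 + H) (D(H) = (2*H)/(48 + H) = 2*H/(48 + H))
Y(c) = 27 - 3*c*(-8 + c) (Y(c) = 27 - 3*(-8 + c)*c = 27 - 3*c*(-8 + c))
-Y(D(-22 + 1/26)) = -(27 - 3*4*(-22 + 1/26)**2/(48 + (-22 + 1/26))**2 + 24*(2*(-22 + 1/26)/(48 + (-22 + 1/26)))) = -(27 - 3*326041/(169*(48 - 571/26)**2) + 24*(2*(-571/26)/(48 - 571/26))) = -(27 - 3*(2*(-571/26)/(677/26))**2 + 24*(2*(-571/26)/(677/26))) = -(27 - 3*(2*(-571/26)*(26/677))**2 + 24*(2*(-571/26)*(26/677))) = -(27 - 3*(-1142/677)**2 + 24*(-1142/677)) = -(27 - 3*1304164/458329 - 27408/677) = -(27 - 3912492/458329 - 27408/677) = -1*(-10092825/458329) = 10092825/458329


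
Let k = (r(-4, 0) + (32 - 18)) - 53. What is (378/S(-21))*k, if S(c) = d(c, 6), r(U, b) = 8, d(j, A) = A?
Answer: -1953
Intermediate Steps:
S(c) = 6
k = -31 (k = (8 + (32 - 18)) - 53 = (8 + 14) - 53 = 22 - 53 = -31)
(378/S(-21))*k = (378/6)*(-31) = (378*(⅙))*(-31) = 63*(-31) = -1953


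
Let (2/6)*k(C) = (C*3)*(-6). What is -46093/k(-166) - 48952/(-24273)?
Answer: -289489/92628 ≈ -3.1253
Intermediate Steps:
k(C) = -54*C (k(C) = 3*((C*3)*(-6)) = 3*((3*C)*(-6)) = 3*(-18*C) = -54*C)
-46093/k(-166) - 48952/(-24273) = -46093/((-54*(-166))) - 48952/(-24273) = -46093/8964 - 48952*(-1/24273) = -46093*1/8964 + 1688/837 = -46093/8964 + 1688/837 = -289489/92628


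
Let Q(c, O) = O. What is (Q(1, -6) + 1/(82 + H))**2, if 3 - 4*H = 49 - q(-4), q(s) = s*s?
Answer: 795664/22201 ≈ 35.839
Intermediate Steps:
q(s) = s**2
H = -15/2 (H = 3/4 - (49 - 1*(-4)**2)/4 = 3/4 - (49 - 1*16)/4 = 3/4 - (49 - 16)/4 = 3/4 - 1/4*33 = 3/4 - 33/4 = -15/2 ≈ -7.5000)
(Q(1, -6) + 1/(82 + H))**2 = (-6 + 1/(82 - 15/2))**2 = (-6 + 1/(149/2))**2 = (-6 + 2/149)**2 = (-892/149)**2 = 795664/22201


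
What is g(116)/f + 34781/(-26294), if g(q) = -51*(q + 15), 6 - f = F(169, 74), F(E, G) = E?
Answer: 170000911/4285922 ≈ 39.665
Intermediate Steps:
f = -163 (f = 6 - 1*169 = 6 - 169 = -163)
g(q) = -765 - 51*q (g(q) = -51*(15 + q) = -765 - 51*q)
g(116)/f + 34781/(-26294) = (-765 - 51*116)/(-163) + 34781/(-26294) = (-765 - 5916)*(-1/163) + 34781*(-1/26294) = -6681*(-1/163) - 34781/26294 = 6681/163 - 34781/26294 = 170000911/4285922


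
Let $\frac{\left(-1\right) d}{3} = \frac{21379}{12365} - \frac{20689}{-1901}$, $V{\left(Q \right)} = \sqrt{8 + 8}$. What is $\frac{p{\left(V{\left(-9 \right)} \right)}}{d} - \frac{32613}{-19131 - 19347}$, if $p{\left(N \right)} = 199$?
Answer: $- \frac{25163638627289}{5703612486396} \approx -4.4119$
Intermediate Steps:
$V{\left(Q \right)} = 4$ ($V{\left(Q \right)} = \sqrt{16} = 4$)
$d = - \frac{889382892}{23505865}$ ($d = - 3 \left(\frac{21379}{12365} - \frac{20689}{-1901}\right) = - 3 \left(21379 \cdot \frac{1}{12365} - - \frac{20689}{1901}\right) = - 3 \left(\frac{21379}{12365} + \frac{20689}{1901}\right) = \left(-3\right) \frac{296460964}{23505865} = - \frac{889382892}{23505865} \approx -37.837$)
$\frac{p{\left(V{\left(-9 \right)} \right)}}{d} - \frac{32613}{-19131 - 19347} = \frac{199}{- \frac{889382892}{23505865}} - \frac{32613}{-19131 - 19347} = 199 \left(- \frac{23505865}{889382892}\right) - \frac{32613}{-38478} = - \frac{4677667135}{889382892} - - \frac{10871}{12826} = - \frac{4677667135}{889382892} + \frac{10871}{12826} = - \frac{25163638627289}{5703612486396}$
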